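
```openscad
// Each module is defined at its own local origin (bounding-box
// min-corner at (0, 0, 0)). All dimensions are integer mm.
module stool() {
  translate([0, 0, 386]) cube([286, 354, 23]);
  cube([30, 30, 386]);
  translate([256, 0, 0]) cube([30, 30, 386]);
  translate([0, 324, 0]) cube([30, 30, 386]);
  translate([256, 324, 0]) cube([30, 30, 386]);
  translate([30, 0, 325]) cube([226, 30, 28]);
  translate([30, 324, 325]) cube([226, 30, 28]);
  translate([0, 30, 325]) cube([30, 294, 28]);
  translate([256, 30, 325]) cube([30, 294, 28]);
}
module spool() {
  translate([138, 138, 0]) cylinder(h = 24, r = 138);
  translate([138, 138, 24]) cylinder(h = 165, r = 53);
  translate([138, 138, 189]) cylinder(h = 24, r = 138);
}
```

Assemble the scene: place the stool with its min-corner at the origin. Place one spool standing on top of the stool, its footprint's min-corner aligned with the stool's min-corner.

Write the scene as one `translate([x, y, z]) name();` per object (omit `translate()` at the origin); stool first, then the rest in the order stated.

stool();
translate([0, 0, 409]) spool();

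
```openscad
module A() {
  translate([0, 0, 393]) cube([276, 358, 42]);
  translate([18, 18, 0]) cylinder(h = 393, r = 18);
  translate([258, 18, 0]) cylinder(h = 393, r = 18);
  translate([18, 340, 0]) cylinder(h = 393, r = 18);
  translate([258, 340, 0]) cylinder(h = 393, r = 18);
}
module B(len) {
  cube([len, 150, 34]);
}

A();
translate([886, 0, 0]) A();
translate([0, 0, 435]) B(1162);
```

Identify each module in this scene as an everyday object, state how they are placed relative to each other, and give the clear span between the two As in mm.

A is a stool. B is a beam. A beam spans the tops of two stools. The clear span between the two stools is 610 mm.

Second stool starts at x = 886; first ends at x = 276; clear span = 886 − 276 = 610 mm.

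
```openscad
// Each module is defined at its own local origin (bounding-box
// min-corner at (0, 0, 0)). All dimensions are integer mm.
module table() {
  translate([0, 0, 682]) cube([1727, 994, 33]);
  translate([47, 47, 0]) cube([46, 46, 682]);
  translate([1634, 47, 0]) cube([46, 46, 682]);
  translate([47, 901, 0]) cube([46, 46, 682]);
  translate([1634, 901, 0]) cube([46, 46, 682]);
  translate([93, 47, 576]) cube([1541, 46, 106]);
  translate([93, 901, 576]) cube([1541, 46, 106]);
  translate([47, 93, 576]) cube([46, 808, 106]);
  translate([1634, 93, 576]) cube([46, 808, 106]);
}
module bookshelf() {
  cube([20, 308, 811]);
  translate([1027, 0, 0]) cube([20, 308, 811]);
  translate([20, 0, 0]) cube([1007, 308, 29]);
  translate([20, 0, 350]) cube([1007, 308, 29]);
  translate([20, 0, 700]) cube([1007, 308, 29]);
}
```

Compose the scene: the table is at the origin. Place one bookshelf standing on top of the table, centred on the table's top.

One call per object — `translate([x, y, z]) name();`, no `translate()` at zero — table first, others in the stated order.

table();
translate([340, 343, 715]) bookshelf();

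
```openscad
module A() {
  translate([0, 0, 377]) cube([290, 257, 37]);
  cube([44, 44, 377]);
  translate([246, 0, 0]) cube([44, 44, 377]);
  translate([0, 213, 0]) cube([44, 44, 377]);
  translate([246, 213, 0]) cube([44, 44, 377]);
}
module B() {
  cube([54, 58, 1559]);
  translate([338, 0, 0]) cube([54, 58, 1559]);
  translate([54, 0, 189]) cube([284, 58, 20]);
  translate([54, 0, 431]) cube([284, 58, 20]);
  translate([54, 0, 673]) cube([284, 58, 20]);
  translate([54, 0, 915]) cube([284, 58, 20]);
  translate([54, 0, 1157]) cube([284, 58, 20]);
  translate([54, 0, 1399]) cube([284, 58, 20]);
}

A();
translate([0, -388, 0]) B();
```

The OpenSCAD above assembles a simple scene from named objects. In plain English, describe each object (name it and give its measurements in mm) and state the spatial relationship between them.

A is a four-legged stool. The seat is 290×257 mm, 37 mm thick, top at z = 414 mm. It stands on four square legs, each 44×44 mm in cross-section, from z = 0 to the seat underside, each flush with a corner of the seat.

B is a wooden ladder with two side rails of 54×58 mm section and 1559 mm height, set 392 mm apart overall. Between them run 6 rectangular rungs (58 mm deep, 20 mm thick), front faces flush with the rails' −y face. The bottom of the first rung is 189 mm above the floor and each subsequent rung is 242 mm higher than the one below.

The ladder is on the floor beside the stool on its −y side.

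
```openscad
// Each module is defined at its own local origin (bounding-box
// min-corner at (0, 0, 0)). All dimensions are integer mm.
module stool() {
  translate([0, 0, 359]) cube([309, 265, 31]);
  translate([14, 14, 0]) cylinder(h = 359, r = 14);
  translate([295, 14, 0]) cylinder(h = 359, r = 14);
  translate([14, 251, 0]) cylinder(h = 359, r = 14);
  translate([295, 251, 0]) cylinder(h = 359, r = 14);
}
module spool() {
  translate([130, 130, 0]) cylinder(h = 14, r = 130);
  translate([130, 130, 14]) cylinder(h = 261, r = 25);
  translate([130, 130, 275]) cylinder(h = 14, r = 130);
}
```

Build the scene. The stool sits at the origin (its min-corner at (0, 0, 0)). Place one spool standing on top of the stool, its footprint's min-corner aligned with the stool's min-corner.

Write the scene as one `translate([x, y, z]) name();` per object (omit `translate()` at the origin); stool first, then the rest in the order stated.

stool();
translate([0, 0, 390]) spool();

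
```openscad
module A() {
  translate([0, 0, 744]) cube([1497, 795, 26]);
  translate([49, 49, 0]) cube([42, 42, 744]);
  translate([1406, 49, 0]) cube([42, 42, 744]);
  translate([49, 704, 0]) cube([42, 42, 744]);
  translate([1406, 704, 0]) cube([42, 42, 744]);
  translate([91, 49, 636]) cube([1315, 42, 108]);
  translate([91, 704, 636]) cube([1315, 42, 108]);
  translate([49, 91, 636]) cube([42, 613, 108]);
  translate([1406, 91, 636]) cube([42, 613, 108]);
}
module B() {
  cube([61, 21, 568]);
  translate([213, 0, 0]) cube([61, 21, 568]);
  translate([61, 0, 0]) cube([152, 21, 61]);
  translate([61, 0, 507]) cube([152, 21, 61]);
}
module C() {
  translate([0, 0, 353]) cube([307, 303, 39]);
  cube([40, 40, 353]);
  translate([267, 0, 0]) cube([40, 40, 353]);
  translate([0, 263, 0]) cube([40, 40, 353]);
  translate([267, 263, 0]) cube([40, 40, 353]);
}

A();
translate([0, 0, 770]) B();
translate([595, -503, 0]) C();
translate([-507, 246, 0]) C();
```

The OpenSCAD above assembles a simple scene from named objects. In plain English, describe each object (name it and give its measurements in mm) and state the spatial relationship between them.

A is a rectangular dining table. The top is 1497×795×26 mm with its upper surface at z = 770 mm. It stands on four 42×42 mm square legs, each inset 49 mm from the nearest pair of top edges, running from the floor to the underside of the top. Four apron rails, 42 mm thick and 108 mm tall, run between adjacent legs with their top edges flush with the underside of the top and their outer faces flush with the legs' outer faces.

B is a picture frame with a 152×446 mm rectangular opening (x by z) and a uniform 61 mm border on every side. Frame depth is 21 mm along y. It is built from two vertical stiles running the full outside height and two horizontal rails spanning the gap between the stiles.

C is a four-legged stool. The seat is a 307×303×39 mm slab whose top surface is at z = 392 mm; four square legs, each 40×40 mm in cross-section, run from the floor (z = 0) to the underside of the seat, each flush with a corner of the seat.

The picture frame is on top of the table. Two stools sit around the table at the −y, −x sides.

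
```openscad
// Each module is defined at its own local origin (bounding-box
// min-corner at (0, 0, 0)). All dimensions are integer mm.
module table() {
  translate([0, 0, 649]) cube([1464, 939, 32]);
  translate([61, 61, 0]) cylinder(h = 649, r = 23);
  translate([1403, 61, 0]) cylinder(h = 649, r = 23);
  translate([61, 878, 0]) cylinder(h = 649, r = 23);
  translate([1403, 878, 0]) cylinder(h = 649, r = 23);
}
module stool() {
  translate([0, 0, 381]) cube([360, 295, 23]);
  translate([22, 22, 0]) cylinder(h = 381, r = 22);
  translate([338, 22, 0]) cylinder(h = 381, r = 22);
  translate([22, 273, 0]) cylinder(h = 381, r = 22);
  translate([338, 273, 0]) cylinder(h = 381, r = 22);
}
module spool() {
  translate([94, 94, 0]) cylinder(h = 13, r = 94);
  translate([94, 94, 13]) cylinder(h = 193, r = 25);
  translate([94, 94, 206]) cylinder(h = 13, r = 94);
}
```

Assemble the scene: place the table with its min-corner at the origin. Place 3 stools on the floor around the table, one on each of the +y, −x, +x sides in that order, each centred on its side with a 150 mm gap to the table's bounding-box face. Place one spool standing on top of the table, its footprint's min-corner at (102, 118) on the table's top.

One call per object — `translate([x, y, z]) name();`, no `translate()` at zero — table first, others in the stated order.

table();
translate([552, 1089, 0]) stool();
translate([-510, 322, 0]) stool();
translate([1614, 322, 0]) stool();
translate([102, 118, 681]) spool();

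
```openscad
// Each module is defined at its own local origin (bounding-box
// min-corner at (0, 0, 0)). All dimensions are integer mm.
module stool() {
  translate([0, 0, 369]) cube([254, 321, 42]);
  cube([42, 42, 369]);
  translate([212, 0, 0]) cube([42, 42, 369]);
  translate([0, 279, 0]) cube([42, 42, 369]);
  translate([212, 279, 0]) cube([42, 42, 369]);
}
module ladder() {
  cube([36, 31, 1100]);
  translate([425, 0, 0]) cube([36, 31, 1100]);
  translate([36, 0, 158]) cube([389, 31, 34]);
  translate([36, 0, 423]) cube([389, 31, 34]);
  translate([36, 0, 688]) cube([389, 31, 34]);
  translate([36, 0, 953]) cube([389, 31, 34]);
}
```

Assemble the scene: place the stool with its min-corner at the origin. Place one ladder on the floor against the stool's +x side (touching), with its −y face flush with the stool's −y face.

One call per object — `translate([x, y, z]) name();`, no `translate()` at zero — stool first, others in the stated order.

stool();
translate([254, 0, 0]) ladder();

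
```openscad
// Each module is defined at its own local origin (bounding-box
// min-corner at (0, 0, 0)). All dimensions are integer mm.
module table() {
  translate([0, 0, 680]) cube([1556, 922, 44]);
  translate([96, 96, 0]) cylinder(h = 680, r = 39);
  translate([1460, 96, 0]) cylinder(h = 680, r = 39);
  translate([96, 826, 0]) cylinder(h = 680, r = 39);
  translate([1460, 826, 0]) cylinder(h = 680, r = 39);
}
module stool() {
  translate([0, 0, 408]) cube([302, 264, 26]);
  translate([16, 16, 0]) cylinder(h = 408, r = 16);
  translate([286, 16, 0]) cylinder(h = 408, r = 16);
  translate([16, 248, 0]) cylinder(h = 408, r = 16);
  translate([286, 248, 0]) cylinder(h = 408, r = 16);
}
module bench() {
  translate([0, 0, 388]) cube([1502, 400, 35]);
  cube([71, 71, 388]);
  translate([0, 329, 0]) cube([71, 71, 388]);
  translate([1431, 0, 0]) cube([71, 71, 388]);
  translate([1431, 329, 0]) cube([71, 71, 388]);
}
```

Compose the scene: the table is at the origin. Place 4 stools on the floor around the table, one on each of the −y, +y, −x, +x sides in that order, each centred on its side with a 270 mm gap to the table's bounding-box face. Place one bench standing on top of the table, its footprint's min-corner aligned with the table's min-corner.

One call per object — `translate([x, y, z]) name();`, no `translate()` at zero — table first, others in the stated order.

table();
translate([627, -534, 0]) stool();
translate([627, 1192, 0]) stool();
translate([-572, 329, 0]) stool();
translate([1826, 329, 0]) stool();
translate([0, 0, 724]) bench();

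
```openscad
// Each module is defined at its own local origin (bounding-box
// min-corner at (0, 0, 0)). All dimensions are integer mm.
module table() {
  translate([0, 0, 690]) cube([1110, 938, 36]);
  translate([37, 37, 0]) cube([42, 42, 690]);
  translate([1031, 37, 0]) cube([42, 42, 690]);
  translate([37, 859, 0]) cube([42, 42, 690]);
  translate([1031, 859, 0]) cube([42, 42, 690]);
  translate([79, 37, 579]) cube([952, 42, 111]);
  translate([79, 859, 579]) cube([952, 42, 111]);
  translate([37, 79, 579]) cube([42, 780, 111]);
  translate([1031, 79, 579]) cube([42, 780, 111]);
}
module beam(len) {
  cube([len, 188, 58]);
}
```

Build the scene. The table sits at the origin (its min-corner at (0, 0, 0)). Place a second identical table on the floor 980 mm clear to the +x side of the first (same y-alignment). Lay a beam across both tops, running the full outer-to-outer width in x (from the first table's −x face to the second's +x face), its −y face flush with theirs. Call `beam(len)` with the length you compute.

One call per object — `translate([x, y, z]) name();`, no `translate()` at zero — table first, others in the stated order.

table();
translate([2090, 0, 0]) table();
translate([0, 0, 726]) beam(3200);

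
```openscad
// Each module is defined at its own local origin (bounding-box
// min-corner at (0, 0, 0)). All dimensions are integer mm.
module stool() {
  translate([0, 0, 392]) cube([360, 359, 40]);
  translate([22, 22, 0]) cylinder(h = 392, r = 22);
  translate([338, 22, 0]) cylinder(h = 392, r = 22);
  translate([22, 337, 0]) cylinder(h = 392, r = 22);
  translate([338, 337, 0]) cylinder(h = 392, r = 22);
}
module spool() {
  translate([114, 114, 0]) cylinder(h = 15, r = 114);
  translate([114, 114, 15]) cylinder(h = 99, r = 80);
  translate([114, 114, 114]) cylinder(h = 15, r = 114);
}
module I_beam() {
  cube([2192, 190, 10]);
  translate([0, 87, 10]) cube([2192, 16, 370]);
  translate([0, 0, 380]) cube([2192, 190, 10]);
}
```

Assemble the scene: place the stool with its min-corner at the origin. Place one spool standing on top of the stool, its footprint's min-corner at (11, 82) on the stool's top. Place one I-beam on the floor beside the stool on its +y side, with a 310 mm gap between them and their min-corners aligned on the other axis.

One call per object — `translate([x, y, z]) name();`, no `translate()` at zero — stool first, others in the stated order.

stool();
translate([11, 82, 432]) spool();
translate([0, 669, 0]) I_beam();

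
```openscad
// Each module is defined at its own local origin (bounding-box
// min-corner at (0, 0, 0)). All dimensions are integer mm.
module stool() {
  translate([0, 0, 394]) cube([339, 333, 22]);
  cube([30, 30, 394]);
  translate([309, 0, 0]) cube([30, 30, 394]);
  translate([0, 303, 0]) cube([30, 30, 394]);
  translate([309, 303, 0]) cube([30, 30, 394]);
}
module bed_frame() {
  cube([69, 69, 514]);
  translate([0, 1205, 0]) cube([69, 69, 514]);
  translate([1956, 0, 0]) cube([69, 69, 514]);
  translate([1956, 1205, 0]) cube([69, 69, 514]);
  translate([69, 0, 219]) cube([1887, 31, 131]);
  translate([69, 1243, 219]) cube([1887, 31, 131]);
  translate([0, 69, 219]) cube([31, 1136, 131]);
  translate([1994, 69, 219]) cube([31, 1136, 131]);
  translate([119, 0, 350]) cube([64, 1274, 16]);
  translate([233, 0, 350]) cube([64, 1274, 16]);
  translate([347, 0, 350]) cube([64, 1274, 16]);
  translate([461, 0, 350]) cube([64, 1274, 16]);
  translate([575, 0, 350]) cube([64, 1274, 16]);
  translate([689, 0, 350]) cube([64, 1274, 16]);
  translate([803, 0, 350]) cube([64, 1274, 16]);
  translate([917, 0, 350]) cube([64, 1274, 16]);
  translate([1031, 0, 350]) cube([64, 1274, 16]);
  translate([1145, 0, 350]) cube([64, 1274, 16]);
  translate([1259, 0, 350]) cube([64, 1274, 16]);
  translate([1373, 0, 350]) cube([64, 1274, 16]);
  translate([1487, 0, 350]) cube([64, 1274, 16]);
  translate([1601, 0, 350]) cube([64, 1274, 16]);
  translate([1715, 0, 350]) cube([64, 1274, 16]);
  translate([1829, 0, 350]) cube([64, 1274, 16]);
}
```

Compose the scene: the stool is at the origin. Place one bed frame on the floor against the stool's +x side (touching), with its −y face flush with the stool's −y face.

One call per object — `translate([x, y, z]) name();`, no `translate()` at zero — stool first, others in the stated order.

stool();
translate([339, 0, 0]) bed_frame();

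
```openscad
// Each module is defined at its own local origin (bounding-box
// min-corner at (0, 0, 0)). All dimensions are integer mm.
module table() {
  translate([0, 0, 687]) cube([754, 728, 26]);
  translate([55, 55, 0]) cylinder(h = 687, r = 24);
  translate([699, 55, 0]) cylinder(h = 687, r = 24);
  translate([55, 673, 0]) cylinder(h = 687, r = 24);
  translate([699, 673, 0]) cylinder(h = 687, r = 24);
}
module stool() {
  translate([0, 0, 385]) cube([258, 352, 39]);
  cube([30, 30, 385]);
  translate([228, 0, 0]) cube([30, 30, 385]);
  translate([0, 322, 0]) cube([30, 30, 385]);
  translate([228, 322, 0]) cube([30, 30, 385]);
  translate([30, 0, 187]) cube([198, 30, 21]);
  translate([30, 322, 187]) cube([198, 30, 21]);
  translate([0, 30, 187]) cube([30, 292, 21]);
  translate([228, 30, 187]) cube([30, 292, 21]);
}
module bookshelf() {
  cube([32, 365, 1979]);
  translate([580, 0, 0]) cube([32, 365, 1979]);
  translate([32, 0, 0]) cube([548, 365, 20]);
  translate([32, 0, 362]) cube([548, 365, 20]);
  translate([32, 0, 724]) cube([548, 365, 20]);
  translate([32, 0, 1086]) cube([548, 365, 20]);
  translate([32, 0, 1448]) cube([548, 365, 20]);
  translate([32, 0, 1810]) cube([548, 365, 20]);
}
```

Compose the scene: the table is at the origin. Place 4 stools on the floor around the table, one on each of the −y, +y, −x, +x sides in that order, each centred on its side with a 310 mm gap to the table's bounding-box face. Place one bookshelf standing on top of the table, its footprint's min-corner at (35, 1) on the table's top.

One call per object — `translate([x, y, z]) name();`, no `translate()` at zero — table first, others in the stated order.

table();
translate([248, -662, 0]) stool();
translate([248, 1038, 0]) stool();
translate([-568, 188, 0]) stool();
translate([1064, 188, 0]) stool();
translate([35, 1, 713]) bookshelf();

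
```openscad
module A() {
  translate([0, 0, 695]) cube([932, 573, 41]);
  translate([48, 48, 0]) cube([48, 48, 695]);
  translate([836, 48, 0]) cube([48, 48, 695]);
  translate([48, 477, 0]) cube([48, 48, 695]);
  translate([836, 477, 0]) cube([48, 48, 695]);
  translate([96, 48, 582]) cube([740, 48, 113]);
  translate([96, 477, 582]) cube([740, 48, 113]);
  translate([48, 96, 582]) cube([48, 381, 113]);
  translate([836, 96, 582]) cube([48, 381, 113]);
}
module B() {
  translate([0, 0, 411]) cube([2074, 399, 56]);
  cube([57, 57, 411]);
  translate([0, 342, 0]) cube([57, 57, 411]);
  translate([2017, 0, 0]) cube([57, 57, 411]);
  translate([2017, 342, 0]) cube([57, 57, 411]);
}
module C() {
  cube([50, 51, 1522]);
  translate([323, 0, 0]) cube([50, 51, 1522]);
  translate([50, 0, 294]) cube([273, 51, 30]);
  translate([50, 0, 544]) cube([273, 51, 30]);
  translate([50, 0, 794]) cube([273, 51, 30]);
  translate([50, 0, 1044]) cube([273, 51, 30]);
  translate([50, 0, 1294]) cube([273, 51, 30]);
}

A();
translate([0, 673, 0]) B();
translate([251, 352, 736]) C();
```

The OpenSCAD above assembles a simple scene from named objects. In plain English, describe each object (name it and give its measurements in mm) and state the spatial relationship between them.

A is a rectangular dining table. The top is 932×573×41 mm with its upper surface at z = 736 mm. It stands on four 48×48 mm square legs, each inset 48 mm from the nearest pair of top edges, running from the floor to the underside of the top. Four apron rails, 48 mm thick and 113 mm tall, run between adjacent legs with their top edges flush with the underside of the top and their outer faces flush with the legs' outer faces.

B is a long wooden bench with a 2074 mm (x) × 399 mm (y) seat, 56 mm thick, its top surface 467 mm above the floor. Four 57 mm square legs at the seat corners, flush with the edges, run from z = 0 to the seat underside.

C is a straight ladder. Two 50×51 mm vertical rails, 1522 mm tall, stand 373 mm apart (outside-to-outside) with their front faces coplanar on the −y side. 5 rungs, each 51 mm deep and 30 mm tall, span between the inner faces of the rails, front faces flush with the rails. The lowest rung's underside is at z = 294 mm and rungs are spaced 250 mm apart (underside to underside).

The bench is on the floor beside the table on its +y side. The ladder is on top of the table.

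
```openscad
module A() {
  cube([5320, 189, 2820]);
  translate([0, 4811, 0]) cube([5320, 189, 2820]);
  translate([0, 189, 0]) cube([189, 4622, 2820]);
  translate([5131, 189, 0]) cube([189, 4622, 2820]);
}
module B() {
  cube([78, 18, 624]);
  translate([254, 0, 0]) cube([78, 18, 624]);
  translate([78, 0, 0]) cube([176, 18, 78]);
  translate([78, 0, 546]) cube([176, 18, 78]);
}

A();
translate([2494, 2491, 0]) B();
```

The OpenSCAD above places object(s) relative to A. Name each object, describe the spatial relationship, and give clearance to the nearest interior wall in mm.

A is a house frame. B is a picture frame. The picture frame sits inside the house frame, centred. The clearance to the nearest interior wall is 2302 mm.

Clearances: x = 2305, y = 2302; minimum 2302 mm.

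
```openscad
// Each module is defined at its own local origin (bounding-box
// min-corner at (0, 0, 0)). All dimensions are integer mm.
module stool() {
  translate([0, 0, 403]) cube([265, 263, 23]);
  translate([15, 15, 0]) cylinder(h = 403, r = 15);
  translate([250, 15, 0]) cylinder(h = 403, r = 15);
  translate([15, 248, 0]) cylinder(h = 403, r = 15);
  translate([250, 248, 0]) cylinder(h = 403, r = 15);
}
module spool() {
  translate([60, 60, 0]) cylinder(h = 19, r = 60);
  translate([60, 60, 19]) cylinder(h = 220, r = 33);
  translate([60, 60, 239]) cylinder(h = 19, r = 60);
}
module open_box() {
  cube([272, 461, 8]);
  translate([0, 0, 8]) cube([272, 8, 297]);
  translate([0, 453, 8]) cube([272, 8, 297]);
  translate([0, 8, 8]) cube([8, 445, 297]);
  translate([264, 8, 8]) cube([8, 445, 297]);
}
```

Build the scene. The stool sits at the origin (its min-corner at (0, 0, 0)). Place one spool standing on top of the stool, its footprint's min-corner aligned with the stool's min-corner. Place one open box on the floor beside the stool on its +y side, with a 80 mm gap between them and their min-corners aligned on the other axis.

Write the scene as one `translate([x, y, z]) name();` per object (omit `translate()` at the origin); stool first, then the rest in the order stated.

stool();
translate([0, 0, 426]) spool();
translate([0, 343, 0]) open_box();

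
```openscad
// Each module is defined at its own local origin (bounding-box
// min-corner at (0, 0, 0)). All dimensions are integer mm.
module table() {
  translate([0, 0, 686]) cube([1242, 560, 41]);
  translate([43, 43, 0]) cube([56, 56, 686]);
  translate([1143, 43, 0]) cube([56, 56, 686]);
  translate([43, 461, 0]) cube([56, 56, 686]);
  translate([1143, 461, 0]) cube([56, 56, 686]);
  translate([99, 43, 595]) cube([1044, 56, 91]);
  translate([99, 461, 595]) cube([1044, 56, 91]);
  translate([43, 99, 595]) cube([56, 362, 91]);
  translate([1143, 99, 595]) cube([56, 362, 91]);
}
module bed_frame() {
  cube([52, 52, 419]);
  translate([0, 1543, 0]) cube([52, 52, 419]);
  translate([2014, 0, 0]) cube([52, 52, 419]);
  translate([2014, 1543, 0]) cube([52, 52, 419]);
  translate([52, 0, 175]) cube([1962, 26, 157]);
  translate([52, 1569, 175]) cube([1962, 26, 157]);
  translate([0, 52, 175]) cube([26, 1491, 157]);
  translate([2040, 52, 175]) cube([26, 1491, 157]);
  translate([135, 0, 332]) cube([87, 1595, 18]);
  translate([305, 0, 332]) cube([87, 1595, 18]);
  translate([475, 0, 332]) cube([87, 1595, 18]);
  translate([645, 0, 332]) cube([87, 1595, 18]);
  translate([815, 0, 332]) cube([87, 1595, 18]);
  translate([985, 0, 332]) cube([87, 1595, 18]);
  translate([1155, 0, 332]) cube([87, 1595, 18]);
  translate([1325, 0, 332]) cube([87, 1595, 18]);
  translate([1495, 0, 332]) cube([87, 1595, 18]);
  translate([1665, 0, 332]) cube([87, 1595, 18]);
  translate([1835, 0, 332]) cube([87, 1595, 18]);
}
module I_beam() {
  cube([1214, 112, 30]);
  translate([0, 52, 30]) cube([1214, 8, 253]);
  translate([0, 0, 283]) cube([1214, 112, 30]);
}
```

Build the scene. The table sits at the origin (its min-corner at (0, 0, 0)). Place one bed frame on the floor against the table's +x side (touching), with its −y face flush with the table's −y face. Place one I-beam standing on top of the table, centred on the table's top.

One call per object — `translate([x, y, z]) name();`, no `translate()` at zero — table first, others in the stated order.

table();
translate([1242, 0, 0]) bed_frame();
translate([14, 224, 727]) I_beam();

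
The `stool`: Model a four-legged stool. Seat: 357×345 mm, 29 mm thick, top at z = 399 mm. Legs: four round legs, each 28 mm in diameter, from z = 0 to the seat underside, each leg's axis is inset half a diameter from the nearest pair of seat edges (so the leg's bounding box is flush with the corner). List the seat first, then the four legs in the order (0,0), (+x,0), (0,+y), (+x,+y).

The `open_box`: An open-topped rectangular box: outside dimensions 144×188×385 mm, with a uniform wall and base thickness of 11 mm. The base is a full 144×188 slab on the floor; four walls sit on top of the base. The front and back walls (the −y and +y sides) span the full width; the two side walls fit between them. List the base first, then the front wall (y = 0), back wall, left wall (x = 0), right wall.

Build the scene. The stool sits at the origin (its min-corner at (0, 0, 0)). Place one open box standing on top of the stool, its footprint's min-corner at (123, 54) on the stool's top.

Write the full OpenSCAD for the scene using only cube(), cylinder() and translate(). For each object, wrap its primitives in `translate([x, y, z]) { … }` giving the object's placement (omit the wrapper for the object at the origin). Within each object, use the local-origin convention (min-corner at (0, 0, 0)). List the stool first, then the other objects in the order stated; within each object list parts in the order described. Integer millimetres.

translate([0, 0, 370]) cube([357, 345, 29]);
translate([14, 14, 0]) cylinder(h = 370, r = 14);
translate([343, 14, 0]) cylinder(h = 370, r = 14);
translate([14, 331, 0]) cylinder(h = 370, r = 14);
translate([343, 331, 0]) cylinder(h = 370, r = 14);
translate([123, 54, 399]) {
  cube([144, 188, 11]);
  translate([0, 0, 11]) cube([144, 11, 374]);
  translate([0, 177, 11]) cube([144, 11, 374]);
  translate([0, 11, 11]) cube([11, 166, 374]);
  translate([133, 11, 11]) cube([11, 166, 374]);
}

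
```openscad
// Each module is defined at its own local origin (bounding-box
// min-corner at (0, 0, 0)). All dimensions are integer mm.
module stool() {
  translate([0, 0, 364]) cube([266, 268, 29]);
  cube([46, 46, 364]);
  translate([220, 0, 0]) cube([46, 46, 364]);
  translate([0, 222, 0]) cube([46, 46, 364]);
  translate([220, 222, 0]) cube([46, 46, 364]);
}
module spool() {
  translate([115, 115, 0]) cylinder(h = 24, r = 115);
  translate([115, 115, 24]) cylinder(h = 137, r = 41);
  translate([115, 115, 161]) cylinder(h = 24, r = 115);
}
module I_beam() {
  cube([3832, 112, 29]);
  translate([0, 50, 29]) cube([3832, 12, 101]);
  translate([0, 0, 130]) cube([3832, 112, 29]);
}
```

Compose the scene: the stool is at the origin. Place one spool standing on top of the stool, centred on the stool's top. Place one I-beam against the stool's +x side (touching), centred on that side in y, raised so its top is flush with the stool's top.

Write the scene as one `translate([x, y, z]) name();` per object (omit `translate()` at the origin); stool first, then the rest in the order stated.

stool();
translate([18, 19, 393]) spool();
translate([266, 78, 234]) I_beam();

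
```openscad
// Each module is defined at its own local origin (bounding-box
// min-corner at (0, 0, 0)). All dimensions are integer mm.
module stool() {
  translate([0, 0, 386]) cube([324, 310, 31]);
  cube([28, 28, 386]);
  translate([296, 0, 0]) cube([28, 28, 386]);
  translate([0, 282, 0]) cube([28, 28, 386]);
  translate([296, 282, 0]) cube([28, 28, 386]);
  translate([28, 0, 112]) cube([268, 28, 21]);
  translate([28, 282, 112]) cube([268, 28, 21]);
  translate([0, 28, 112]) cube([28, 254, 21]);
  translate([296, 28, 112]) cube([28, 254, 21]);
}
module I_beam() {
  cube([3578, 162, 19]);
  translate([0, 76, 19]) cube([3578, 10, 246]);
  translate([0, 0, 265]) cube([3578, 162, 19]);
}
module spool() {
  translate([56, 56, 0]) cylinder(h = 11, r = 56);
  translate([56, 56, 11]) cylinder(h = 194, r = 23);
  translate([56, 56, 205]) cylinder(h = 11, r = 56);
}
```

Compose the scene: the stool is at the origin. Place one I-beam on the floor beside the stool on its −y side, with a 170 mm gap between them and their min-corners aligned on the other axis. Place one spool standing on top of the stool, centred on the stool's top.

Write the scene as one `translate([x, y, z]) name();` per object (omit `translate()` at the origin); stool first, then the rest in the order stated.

stool();
translate([0, -332, 0]) I_beam();
translate([106, 99, 417]) spool();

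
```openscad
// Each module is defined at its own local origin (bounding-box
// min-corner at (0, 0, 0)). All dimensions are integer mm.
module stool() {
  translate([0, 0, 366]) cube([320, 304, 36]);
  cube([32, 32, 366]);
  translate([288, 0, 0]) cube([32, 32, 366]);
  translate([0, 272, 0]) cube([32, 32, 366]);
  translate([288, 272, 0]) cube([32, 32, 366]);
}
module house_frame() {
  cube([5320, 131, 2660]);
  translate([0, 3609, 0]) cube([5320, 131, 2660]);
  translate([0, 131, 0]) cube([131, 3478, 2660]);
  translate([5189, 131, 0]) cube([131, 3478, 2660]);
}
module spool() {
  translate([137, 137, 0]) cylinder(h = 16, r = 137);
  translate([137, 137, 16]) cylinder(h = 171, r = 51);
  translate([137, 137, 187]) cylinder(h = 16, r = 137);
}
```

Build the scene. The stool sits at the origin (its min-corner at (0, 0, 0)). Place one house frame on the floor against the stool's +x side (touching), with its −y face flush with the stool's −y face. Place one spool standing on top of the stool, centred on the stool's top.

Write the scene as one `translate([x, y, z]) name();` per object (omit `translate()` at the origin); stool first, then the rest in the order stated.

stool();
translate([320, 0, 0]) house_frame();
translate([23, 15, 402]) spool();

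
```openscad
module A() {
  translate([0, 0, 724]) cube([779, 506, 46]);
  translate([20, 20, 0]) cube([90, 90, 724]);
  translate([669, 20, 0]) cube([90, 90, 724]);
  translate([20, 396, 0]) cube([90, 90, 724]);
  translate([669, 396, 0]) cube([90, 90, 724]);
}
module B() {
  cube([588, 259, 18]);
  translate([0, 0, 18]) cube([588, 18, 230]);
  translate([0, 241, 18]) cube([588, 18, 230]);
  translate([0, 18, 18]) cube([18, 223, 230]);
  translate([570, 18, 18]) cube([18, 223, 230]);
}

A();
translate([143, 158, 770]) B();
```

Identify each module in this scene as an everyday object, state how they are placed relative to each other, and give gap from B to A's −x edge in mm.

The open box's min-x is at 143; the table's min-x is 0; gap = 143 mm.

A is a table. B is an open box. The open box is on top of the table. The gap from the open box to the table's −x edge is 143 mm.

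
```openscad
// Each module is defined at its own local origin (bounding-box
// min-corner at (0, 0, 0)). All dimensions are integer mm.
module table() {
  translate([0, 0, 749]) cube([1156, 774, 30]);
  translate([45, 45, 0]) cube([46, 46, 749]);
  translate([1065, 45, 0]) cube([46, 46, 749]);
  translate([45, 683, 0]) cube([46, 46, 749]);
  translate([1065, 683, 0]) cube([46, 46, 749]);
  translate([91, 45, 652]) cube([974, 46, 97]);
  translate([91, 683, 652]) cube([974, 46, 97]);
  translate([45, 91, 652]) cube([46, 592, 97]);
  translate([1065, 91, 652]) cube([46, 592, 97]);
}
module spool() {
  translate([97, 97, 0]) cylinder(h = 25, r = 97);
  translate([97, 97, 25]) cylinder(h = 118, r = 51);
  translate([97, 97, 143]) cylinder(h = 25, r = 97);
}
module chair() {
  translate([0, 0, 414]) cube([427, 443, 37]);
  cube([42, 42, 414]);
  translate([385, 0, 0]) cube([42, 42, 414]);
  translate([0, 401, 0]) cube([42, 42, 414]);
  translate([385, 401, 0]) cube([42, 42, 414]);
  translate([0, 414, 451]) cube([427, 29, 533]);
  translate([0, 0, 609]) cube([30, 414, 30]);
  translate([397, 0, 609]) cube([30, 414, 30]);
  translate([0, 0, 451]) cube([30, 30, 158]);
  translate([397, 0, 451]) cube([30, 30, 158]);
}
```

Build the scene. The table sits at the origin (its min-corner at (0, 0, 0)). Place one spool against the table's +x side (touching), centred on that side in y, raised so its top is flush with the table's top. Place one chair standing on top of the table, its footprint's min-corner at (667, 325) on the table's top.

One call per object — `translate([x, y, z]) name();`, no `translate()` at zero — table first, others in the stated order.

table();
translate([1156, 290, 611]) spool();
translate([667, 325, 779]) chair();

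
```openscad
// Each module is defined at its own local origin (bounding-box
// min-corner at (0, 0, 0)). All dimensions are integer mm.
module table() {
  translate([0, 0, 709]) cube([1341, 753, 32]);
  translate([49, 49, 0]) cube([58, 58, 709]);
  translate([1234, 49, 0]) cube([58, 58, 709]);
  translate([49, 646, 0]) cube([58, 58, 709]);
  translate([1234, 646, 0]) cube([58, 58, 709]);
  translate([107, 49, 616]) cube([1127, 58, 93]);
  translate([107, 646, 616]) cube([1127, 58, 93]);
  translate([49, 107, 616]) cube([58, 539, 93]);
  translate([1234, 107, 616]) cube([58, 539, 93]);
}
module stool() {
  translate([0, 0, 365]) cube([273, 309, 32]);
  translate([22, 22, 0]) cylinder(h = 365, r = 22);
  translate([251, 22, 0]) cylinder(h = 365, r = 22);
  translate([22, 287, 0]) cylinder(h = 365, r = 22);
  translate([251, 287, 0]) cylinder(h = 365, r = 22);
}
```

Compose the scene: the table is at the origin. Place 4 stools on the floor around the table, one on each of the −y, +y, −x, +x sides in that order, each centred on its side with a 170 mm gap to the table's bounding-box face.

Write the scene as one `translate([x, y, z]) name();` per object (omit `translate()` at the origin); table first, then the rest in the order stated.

table();
translate([534, -479, 0]) stool();
translate([534, 923, 0]) stool();
translate([-443, 222, 0]) stool();
translate([1511, 222, 0]) stool();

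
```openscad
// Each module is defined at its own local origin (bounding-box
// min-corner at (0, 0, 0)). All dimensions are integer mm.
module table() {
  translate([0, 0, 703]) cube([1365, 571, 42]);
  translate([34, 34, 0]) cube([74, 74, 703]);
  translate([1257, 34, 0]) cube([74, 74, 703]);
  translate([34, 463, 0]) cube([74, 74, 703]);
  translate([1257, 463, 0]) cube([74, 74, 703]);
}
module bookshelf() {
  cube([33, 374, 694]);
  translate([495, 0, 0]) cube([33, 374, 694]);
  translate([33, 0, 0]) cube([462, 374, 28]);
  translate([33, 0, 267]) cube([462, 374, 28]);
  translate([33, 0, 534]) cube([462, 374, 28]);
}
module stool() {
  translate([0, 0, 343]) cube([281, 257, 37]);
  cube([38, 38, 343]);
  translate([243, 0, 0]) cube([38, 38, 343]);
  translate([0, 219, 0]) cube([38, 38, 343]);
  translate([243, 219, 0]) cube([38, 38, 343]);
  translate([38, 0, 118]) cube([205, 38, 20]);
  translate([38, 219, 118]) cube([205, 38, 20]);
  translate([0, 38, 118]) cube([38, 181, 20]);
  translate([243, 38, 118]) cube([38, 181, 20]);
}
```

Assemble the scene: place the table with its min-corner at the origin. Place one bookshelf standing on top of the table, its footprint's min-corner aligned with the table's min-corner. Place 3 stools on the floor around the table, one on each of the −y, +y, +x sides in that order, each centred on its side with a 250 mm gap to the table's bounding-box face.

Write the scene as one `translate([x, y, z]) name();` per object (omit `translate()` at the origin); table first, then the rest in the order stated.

table();
translate([0, 0, 745]) bookshelf();
translate([542, -507, 0]) stool();
translate([542, 821, 0]) stool();
translate([1615, 157, 0]) stool();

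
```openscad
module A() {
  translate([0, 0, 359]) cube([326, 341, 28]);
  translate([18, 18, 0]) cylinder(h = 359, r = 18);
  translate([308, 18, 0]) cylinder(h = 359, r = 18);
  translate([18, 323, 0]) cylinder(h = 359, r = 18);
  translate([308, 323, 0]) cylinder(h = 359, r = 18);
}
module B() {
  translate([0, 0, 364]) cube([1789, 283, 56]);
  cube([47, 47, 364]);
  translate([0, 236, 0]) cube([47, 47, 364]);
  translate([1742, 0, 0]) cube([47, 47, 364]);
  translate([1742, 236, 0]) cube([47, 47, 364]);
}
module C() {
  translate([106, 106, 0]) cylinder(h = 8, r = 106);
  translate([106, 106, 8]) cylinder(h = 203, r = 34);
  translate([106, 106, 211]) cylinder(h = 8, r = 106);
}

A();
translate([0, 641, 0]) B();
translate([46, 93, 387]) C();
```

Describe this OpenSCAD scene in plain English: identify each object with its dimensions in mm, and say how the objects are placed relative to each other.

A is a four-legged stool. The seat is 326×341 mm, 28 mm thick, top at z = 387 mm. It stands on four round legs, each 36 mm in diameter, from z = 0 to the seat underside, each leg's axis is inset half a diameter from the nearest pair of seat edges (so the leg's bounding box is flush with the corner).

B is a long wooden bench with a 1789 mm (x) × 283 mm (y) seat, 56 mm thick, its top surface 420 mm above the floor. Four 47 mm square legs at the seat corners, flush with the edges, run from z = 0 to the seat underside.

C is a spool: two coaxial disc flanges of radius 106 mm and thickness 8 mm, joined by a core cylinder of radius 34 mm and height 203 mm. The lower flange rests on z = 0 and the three cylinders share a vertical axis.

The bench is on the floor beside the stool on its +y side. The spool is on top of the stool.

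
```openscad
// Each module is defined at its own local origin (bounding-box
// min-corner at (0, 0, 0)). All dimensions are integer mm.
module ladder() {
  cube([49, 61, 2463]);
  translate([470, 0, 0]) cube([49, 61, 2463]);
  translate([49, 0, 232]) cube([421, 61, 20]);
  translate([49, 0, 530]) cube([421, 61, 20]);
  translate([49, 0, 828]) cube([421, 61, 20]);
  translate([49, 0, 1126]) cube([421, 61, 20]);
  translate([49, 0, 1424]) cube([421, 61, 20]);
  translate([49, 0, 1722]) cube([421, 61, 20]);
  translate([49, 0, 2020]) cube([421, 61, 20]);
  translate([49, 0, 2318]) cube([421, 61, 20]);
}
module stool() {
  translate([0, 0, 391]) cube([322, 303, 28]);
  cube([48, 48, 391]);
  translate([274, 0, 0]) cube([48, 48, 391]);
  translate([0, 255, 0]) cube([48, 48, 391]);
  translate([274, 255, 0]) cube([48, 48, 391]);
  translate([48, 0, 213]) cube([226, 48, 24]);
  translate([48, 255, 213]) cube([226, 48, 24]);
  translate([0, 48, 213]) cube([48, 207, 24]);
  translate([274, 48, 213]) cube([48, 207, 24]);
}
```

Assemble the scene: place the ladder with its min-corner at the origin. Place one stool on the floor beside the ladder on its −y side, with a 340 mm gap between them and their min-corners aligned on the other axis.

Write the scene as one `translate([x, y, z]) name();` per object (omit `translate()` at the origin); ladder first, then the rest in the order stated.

ladder();
translate([0, -643, 0]) stool();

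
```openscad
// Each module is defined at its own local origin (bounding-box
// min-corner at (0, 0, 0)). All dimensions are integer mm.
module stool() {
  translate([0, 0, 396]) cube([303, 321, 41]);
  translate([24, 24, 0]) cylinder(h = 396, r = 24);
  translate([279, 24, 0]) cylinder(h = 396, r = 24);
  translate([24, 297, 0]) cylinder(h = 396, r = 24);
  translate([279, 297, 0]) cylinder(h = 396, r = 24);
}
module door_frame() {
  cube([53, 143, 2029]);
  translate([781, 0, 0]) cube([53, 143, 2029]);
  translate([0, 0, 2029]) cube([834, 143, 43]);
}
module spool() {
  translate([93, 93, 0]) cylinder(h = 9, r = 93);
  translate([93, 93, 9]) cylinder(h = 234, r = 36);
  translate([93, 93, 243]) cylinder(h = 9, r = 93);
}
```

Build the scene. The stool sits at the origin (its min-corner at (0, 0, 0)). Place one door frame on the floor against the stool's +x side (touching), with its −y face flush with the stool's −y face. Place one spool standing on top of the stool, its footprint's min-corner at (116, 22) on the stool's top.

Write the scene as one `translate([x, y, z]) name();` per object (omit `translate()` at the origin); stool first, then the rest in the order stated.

stool();
translate([303, 0, 0]) door_frame();
translate([116, 22, 437]) spool();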